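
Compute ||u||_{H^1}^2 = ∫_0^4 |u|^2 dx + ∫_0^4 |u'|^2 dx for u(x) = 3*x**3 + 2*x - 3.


||u||_{H^1}^2 = 4175732/105

The H^1 norm (squared) on an interval (0, L) is
  ||u||_{H^1}^2 = ∫_0^L u(x)^2 dx + ∫_0^L u'(x)^2 dx.
Compute u'(x) = 9*x**2 + 2.
Then u(x)^2 = 9*x**6 + 12*x**4 - 18*x**3 + 4*x**2 - 12*x + 9 and u'(x)^2 = 81*x**4 + 36*x**2 + 4.
Integrate each monomial from 0 to 4 using ∫_0^4 c·x^n dx = c·4^(n+1)/(n+1):
  ∫_0^4 u(x)^2 dx = ∫_0^4 (9*x^6 + 12*x^4 - 18*x^3 + 4*x^2 - 12*x + 9) dx. Term by term:
    ∫_0^4 9*x^6 dx = 147456/7;  ∫_0^4 12*x^4 dx = 12288/5;  ∫_0^4 -18*x^3 dx = -1152;
    ∫_0^4 4*x^2 dx = 256/3;  ∫_0^4 -12*x dx = -96;  ∫_0^4 9 dx = 36.
  Sum: 147456/7 + 12288/5 − 1152 + 256/3 − 96 + 36 = 2351588/105.
  ∫_0^4 u'(x)^2 dx = ∫_0^4 (81*x^4 + 36*x^2 + 4) dx. Term by term:
    ∫_0^4 81*x^4 dx = 82944/5;  ∫_0^4 36*x^2 dx = 768;  ∫_0^4 4 dx = 16.
  Sum: 82944/5 + 768 + 16 = 86864/5.
Adding: ||u||_{H^1}^2 = 2351588/105 + 86864/5 = 4175732/105.


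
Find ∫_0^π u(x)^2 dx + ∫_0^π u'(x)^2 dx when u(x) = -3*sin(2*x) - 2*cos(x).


||u||_{H^1(0,π)}^2 = 32 + 53*π/2

u'(x) = 2*sin(x) - 6*cos(2*x).
Expand u² and (u')² and integrate term by term on (0, π), using: for integers n ≥ 1, ∫_0^π sin²(nx) dx = ∫_0^π cos²(nx) dx = π/2; for n ≠ n', ∫_0^π sin(nx)sin(n'x) dx = ∫_0^π cos(nx)cos(n'x) dx = 0; and by product-to-sum, ∫_0^π sin(nx)cos(n'x) dx = ½∫_0^π [sin((n+n')x) + sin((n−n')x)] dx, which is 0 when n+n' is even and 2n/(n²−n'²) when n+n' is odd (it need not vanish on (0, π)).
  u² squared terms: (-3)²·∫sin(2x)² dx = 9·π/2 = 9*π/2;  (-2)²·∫cos(x)² dx = 4·π/2 = 2*π.
  u² cross terms: 2·(-3)·(-2)·∫sin(2x)·cos(x) dx = 12·(4/3) = 16.
  So ∫_0^π u² dx = 9*π/2 + 2*π + 16 = 16 + 13*π/2.
  (u')² squared terms: (-6)²·∫cos(2x)² dx = 36·π/2 = 18*π;  (2)²·∫sin(x)² dx = 4·π/2 = 2*π.
  (u')² cross terms: 2·(-6)·(2)·∫cos(2x)·sin(x) dx = -24·(-2/3) = 16.
  So ∫_0^π (u')² dx = 18*π + 2*π + 16 = 16 + 20*π.
||u||_{H^1}^2 = (16 + 13*π/2) + (16 + 20*π) = 32 + 53*π/2.


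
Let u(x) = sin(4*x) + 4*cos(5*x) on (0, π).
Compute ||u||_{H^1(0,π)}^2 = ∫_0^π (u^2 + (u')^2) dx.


||u||_{H^1(0,π)}^2 = -1664/9 + 433*π/2

u'(x) = -20*sin(5*x) + 4*cos(4*x).
Expand u² and (u')² and integrate term by term on (0, π), using: for integers n ≥ 1, ∫_0^π sin²(nx) dx = ∫_0^π cos²(nx) dx = π/2; for n ≠ n', ∫_0^π sin(nx)sin(n'x) dx = ∫_0^π cos(nx)cos(n'x) dx = 0; and by product-to-sum, ∫_0^π sin(nx)cos(n'x) dx = ½∫_0^π [sin((n+n')x) + sin((n−n')x)] dx, which is 0 when n+n' is even and 2n/(n²−n'²) when n+n' is odd (it need not vanish on (0, π)).
  u² squared terms: (4)²·∫cos(5x)² dx = 16·π/2 = 8*π;  (1)²·∫sin(4x)² dx = 1·π/2 = π/2.
  u² cross terms: 2·(4)·(1)·∫cos(5x)·sin(4x) dx = 8·(-8/9) = -64/9.
  So ∫_0^π u² dx = 8*π + π/2 − 64/9 = -64/9 + 17*π/2.
  (u')² squared terms: (-20)²·∫sin(5x)² dx = 400·π/2 = 200*π;  (4)²·∫cos(4x)² dx = 16·π/2 = 8*π.
  (u')² cross terms: 2·(-20)·(4)·∫sin(5x)·cos(4x) dx = -160·(10/9) = -1600/9.
  So ∫_0^π (u')² dx = 200*π + 8*π − 1600/9 = -1600/9 + 208*π.
||u||_{H^1}^2 = (-64/9 + 17*π/2) + (-1600/9 + 208*π) = -1664/9 + 433*π/2.


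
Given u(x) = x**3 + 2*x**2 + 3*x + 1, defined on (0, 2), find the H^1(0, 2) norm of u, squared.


||u||_{H^1}^2 = 18896/35

The H^1 norm (squared) on an interval (0, L) is
  ||u||_{H^1}^2 = ∫_0^L u(x)^2 dx + ∫_0^L u'(x)^2 dx.
Compute u'(x) = 3*x**2 + 4*x + 3.
Then u(x)^2 = x**6 + 4*x**5 + 10*x**4 + 14*x**3 + 13*x**2 + 6*x + 1 and u'(x)^2 = 9*x**4 + 24*x**3 + 34*x**2 + 24*x + 9.
Integrate each monomial from 0 to 2 using ∫_0^2 c·x^n dx = c·2^(n+1)/(n+1):
  ∫_0^2 u(x)^2 dx = ∫_0^2 (x^6 + 4*x^5 + 10*x^4 + 14*x^3 + 13*x^2 + 6*x + 1) dx. Term by term:
    ∫_0^2 x^6 dx = 128/7;  ∫_0^2 4*x^5 dx = 128/3;  ∫_0^2 10*x^4 dx = 64;
    ∫_0^2 14*x^3 dx = 56;  ∫_0^2 13*x^2 dx = 104/3;  ∫_0^2 6*x dx = 12;
    ∫_0^2 1 dx = 2.
  Sum: 128/7 + 128/3 + 64 + 56 + 104/3 + 12 + 2 = 4822/21.
  ∫_0^2 u'(x)^2 dx = ∫_0^2 (9*x^4 + 24*x^3 + 34*x^2 + 24*x + 9) dx. Term by term:
    ∫_0^2 9*x^4 dx = 288/5;  ∫_0^2 24*x^3 dx = 96;  ∫_0^2 34*x^2 dx = 272/3;
    ∫_0^2 24*x dx = 48;  ∫_0^2 9 dx = 18.
  Sum: 288/5 + 96 + 272/3 + 48 + 18 = 4654/15.
Adding: ||u||_{H^1}^2 = 4822/21 + 4654/15 = 18896/35.


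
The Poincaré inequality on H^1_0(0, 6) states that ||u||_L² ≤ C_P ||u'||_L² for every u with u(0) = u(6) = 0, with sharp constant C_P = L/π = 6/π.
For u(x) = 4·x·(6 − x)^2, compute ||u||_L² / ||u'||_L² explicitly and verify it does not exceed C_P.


||u||_L² / ||u'||_L² = 3*sqrt(14)/7 < C_P = 6/π.

u(x) = 4·x·(6 − x)^2, so u'(x) = 12*(x - 6)*(x - 2).
u(x) = 4·x·(6 − x)^2 vanishes at x = 0 and x = 6, so u ∈ H^1_0(0, 6). Differentiate via the product rule and integrate the resulting polynomials term by term.
  ∫_0^6 u² dx = ∫_0^6 (16*x^6 - 384*x^5 + 3456*x^4 - 13824*x^3 + 20736*x^2) dx. Term by term:
    ∫_0^6 16*x^6 dx = 4478976/7;  ∫_0^6 -384*x^5 dx = -2985984;  ∫_0^6 3456*x^4 dx = 26873856/5;
    ∫_0^6 -13824*x^3 dx = -4478976;  ∫_0^6 20736*x^2 dx = 1492992.
  Sum: 4478976/7 − 2985984 + 26873856/5 − 4478976 + 1492992 = 1492992/35.
  ∫_0^6 (u')² dx = ∫_0^6 (144*x^4 - 2304*x^3 + 12672*x^2 - 27648*x + 20736) dx. Term by term:
    ∫_0^6 144*x^4 dx = 1119744/5;  ∫_0^6 -2304*x^3 dx = -746496;  ∫_0^6 12672*x^2 dx = 912384;
    ∫_0^6 -27648*x dx = -497664;  ∫_0^6 20736 dx = 124416.
  Sum: 1119744/5 − 746496 + 912384 − 497664 + 124416 = 82944/5.
∫_0^6 u² dx = 1492992/35, so ||u||_L² = 864*sqrt(70)/35.
∫_0^6 (u')² dx = 82944/5, so ||u'||_L² = 288*sqrt(5)/5.
Ratio ||u||_L² / ||u'||_L² = 3*sqrt(14)/7.
Sharp Poincaré constant on H^1_0(0, 6) is C_P = L/π = 6/π, achieved by sin(π/6·x).
A polynomial bump cannot attain the sharp Poincaré constant (only the first sine eigenfunction does), so the ratio is strictly less than C_P, consistent with ||u||_L² ≤ C_P ||u'||_L².


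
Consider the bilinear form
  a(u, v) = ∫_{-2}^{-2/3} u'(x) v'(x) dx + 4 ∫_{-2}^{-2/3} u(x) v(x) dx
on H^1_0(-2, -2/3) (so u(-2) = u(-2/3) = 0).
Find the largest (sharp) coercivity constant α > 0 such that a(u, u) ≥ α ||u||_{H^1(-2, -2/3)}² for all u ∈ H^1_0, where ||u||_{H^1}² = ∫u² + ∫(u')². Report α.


α = 1

Coercivity of a(·,·) on H^1_0(-2, -2/3) means a(u, u) ≥ α ||u||_{H^1}² for every u ∈ H^1_0.
The interval has length L = 4/3, and Poincaré/coercivity depend only on L. Here a(u, u) = ∫(u')² + (4)·∫u².
Here c = 4 ≥ 1, so a(u,u) = ∫(u')² + c∫u² ≥ ∫(u')² + ∫u² = ||u||_{H^1}², i.e. α = 1 works. No larger α is possible: a(u,u) ≥ α||u||_{H^1}² means (1−α)∫(u')² ≥ (α−c)∫u², and for the modes u_n = sin(nπ(x−x₀)/L) (x₀ the left endpoint) one has ∫u_n²/∫(u_n')² = (L/(nπ))² → 0, so a(u_n,u_n)/||u_n||_{H^1}² → 1. Hence the optimal constant is α = 1.
Therefore α = 1.


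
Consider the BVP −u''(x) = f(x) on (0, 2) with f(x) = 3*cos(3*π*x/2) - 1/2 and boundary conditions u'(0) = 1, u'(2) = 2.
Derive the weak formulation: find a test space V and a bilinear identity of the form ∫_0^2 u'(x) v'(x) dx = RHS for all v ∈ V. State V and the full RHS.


V = H^1(0, 2) (v unrestricted at boundary; u is determined up to an additive constant); weak form: ∫_0^2 u'v' dx = ∫_0^2 (3*cos(3*π*x/2) - 1/2) v dx + 2·v(2) − v(0) for all v ∈ V.

Multiply both sides by a test function v and integrate from 0 to 2:
  ∫_0^2 −u''(x) v(x) dx = ∫_0^2 f(x) v(x) dx.
Integrate the LHS by parts once:
  ∫_0^2 −u'' v dx = −[u'(x) v(x)]_0^2 + ∫_0^2 u'(x) v'(x) dx.
Thus ∫_0^2 u'(x) v'(x) dx = ∫_0^2 f(x) v(x) dx + [u'(x) v(x)]_0^2.
Choose V so that boundary terms are either known or forced to vanish.
u has inhomogeneous Neumann u'(0) = 1, u'(2) = 2. [u' v]_0^2 = (2)·v(2) − (1)·v(0) = 2·v(2) − v(0). Take V = H^1(0, 2); boundary term becomes part of RHS.
Weak formulation: find u (satisfying any essential BC) such that ∫_0^2 u'(x) v'(x) dx = ∫_0^2 f v dx + 2·v(2) − v(0) for all v ∈ V (Neumann data are natural BCs: they enter the RHS as boundary terms).
Substituting f(x) = 3*cos(3*π*x/2) - 1/2, the right-hand side is ∫_0^2 (3*cos(3*π*x/2) - 1/2) v dx + 2·v(2) − v(0).
Compatibility check (pure Neumann): taking v ≡ 1 ∈ V gives 0 = ∫_0^2 f dx + (2) − (1), i.e. ∫_0^2 f dx must equal u'(0) − u'(2) = -1. Indeed ∫_0^2 (3*cos(3*π*x/2) - 1/2) dx = -1, so the data are compatible. The solution is then unique only up to an additive constant (fix it e.g. by requiring ∫_0^2 u dx = 0).


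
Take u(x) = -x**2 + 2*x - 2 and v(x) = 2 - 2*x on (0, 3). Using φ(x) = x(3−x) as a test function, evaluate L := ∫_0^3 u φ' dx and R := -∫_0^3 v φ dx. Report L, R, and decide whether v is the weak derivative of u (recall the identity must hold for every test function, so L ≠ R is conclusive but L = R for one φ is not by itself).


LHS = 9/2, RHS = 9/2. Yes, v = u' weakly.

u(x) = -x**2 + 2*x - 2, classical derivative u'(x) = 2 - 2*x.
φ(x) = x(3−x), so φ'(x) = 3 - 2*x.
Note φ(0) = φ(3) = 0, so the boundary term u·φ vanishes.
LHS = ∫_0^3 u(x) φ'(x) dx = ∫_0^3 (2*x^3 - 7*x^2 + 10*x - 6) dx. Term by term:
  ∫_0^3 2*x^3 dx = 81/2;  ∫_0^3 -7*x^2 dx = -63;  ∫_0^3 10*x dx = 45;
  ∫_0^3 -6 dx = -18.
Sum: 81/2 − 63 + 45 − 18 = 9/2.
So LHS = 9/2.
∫_0^3 v(x) φ(x) dx = ∫_0^3 (2*x^3 - 8*x^2 + 6*x) dx. Term by term:
  ∫_0^3 2*x^3 dx = 81/2;  ∫_0^3 -8*x^2 dx = -72;  ∫_0^3 6*x dx = 27.
Sum: 81/2 − 72 + 27 = -9/2.
So RHS = -∫_0^3 v(x) φ(x) dx = 9/2.
LHS = RHS, so the identity holds for this test φ.
Moreover u is smooth here and v(x) = u'(x) = 2 - 2*x pointwise, so the identity holds for every test function. Hence v is the weak derivative of u.


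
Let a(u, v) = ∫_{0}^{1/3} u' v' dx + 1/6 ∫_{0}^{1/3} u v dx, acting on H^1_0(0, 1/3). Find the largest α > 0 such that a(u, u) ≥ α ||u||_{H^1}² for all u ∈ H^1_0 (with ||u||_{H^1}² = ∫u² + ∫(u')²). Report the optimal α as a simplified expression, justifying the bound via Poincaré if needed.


α = (1 + 54*π^2)/(6*(1 + 9*π^2))

Coercivity of a(·,·) on H^1_0(0, 1/3) means a(u, u) ≥ α ||u||_{H^1}² for every u ∈ H^1_0.
The interval has length L = 1/3, and Poincaré/coercivity depend only on L. Here a(u, u) = ∫(u')² + (1/6)·∫u².
Here 0 < c = 1/6 < 1. The condition a(u,u) ≥ α||u||_{H^1}² reads (1−α)∫(u')² ≥ (α−c)∫u². Any admissible α is ≤ 1 (rapidly oscillating u have ∫u²/∫(u')² → 0), and α = 1 would force 0 ≥ (1−c)∫u², impossible since c < 1; so 1−α > 0. By the sharp Poincaré inequality on H^1_0 of an interval of length L, ∫(u')² ≥ (π/L)²∫u² with equality for the first sine mode sin(π(x−x₀)/L) (x₀ the left endpoint), so the inequality holds for all u iff (1−α)(π/L)² ≥ α − c, i.e. α ≤ ((π/L)² + c)/((π/L)² + 1) = (1 + c(L/π)²)/(1 + (L/π)²). With (π/L)² = 9*π^2 and c = 1/6, the largest admissible constant is α = ((π/L)² + c)/((π/L)² + 1).
Simplifying, α = (1 + 54*π^2)/(6*(1 + 9*π^2)).


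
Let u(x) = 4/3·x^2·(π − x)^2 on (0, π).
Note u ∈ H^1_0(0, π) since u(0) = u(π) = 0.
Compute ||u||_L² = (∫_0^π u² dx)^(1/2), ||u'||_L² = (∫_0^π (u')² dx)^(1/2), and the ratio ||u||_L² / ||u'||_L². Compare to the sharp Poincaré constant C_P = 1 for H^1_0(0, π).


||u||_L² / ||u'||_L² = sqrt(3)*π/6 < C_P = 1.

u(x) = 4/3·x^2·(π − x)^2, so u'(x) = 8*x*(x - π)*(2*x - π)/3.
u(x) = 4/3·x^2·(π − x)^2 vanishes at x = 0 and x = π, so u ∈ H^1_0(0, π). Differentiate via the product rule and integrate the resulting polynomials term by term.
  ∫_0^π u² dx = ∫_0^π (16*x^8/9 - 64*π*x^7/9 + 32*π^2*x^6/3 - 64*π^3*x^5/9 + 16*π^4*x^4/9) dx. Term by term:
    ∫_0^π 16*x^8/9 dx = 16*π^9/81;  ∫_0^π -64*π*x^7/9 dx = -8*π^9/9;  ∫_0^π 32*π^2*x^6/3 dx = 32*π^9/21;
    ∫_0^π -64*π^3*x^5/9 dx = -32*π^9/27;  ∫_0^π 16*π^4*x^4/9 dx = 16*π^9/45.
  Sum: 16*π^9/81 − 8*π^9/9 + 32*π^9/21 − 32*π^9/27 + 16*π^9/45 = 8*π^9/2835.
  ∫_0^π (u')² dx = ∫_0^π (256*x^6/9 - 256*π*x^5/3 + 832*π^2*x^4/9 - 128*π^3*x^3/3 + 64*π^4*x^2/9) dx. Term by term:
    ∫_0^π 256*x^6/9 dx = 256*π^7/63;  ∫_0^π -256*π*x^5/3 dx = -128*π^7/9;  ∫_0^π 832*π^2*x^4/9 dx = 832*π^7/45;
    ∫_0^π -128*π^3*x^3/3 dx = -32*π^7/3;  ∫_0^π 64*π^4*x^2/9 dx = 64*π^7/27.
  Sum: 256*π^7/63 − 128*π^7/9 + 832*π^7/45 − 32*π^7/3 + 64*π^7/27 = 32*π^7/945.
∫_0^π u² dx = 8*π^9/2835, so ||u||_L² = 2*sqrt(70)*π^(9/2)/315.
∫_0^π (u')² dx = 32*π^7/945, so ||u'||_L² = 4*sqrt(210)*π^(7/2)/315.
Ratio ||u||_L² / ||u'||_L² = sqrt(3)*π/6.
Sharp Poincaré constant on H^1_0(0, π) is C_P = L/π = 1, achieved by sin(x).
A polynomial bump cannot attain the sharp Poincaré constant (only the first sine eigenfunction does), so the ratio is strictly less than C_P, consistent with ||u||_L² ≤ C_P ||u'||_L².


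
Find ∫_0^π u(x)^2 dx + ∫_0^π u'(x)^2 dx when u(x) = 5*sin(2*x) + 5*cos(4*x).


||u||_{H^1(0,π)}^2 = 275*π

u'(x) = -20*sin(4*x) + 10*cos(2*x).
Expand u² and (u')² and integrate term by term on (0, π), using: for integers n ≥ 1, ∫_0^π sin²(nx) dx = ∫_0^π cos²(nx) dx = π/2; for n ≠ n', ∫_0^π sin(nx)sin(n'x) dx = ∫_0^π cos(nx)cos(n'x) dx = 0; and by product-to-sum, ∫_0^π sin(nx)cos(n'x) dx = ½∫_0^π [sin((n+n')x) + sin((n−n')x)] dx, which is 0 when n+n' is even and 2n/(n²−n'²) when n+n' is odd (it need not vanish on (0, π)).
  u² squared terms: (5)²·∫cos(4x)² dx = 25·π/2 = 25*π/2;  (5)²·∫sin(2x)² dx = 25·π/2 = 25*π/2.
  u² cross terms: 2·(5)·(5)·∫cos(4x)·sin(2x) dx = 50·(0) = 0.
  So ∫_0^π u² dx = 25*π/2 + 25*π/2 + 0 = 25*π.
  (u')² squared terms: (-20)²·∫sin(4x)² dx = 400·π/2 = 200*π;  (10)²·∫cos(2x)² dx = 100·π/2 = 50*π.
  (u')² cross terms: 2·(-20)·(10)·∫sin(4x)·cos(2x) dx = -400·(0) = 0.
  So ∫_0^π (u')² dx = 200*π + 50*π + 0 = 250*π.
||u||_{H^1}^2 = (25*π) + (250*π) = 275*π.


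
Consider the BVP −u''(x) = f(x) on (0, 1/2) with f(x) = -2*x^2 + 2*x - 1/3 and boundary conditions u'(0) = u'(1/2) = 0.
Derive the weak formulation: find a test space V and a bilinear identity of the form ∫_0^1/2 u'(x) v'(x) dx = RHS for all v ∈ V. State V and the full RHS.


V = H^1(0, 1/2) (no boundary constraint on v; u is determined up to an additive constant); weak form: ∫_0^1/2 u'v' dx = ∫_0^1/2 (-2*x^2 + 2*x - 1/3) v dx for all v ∈ V.

Multiply both sides by a test function v and integrate from 0 to 1/2:
  ∫_0^1/2 −u''(x) v(x) dx = ∫_0^1/2 f(x) v(x) dx.
Integrate the LHS by parts once:
  ∫_0^1/2 −u'' v dx = −[u'(x) v(x)]_0^1/2 + ∫_0^1/2 u'(x) v'(x) dx.
Thus ∫_0^1/2 u'(x) v'(x) dx = ∫_0^1/2 f(x) v(x) dx + [u'(x) v(x)]_0^1/2.
Choose V so that boundary terms are either known or forced to vanish.
u has homogeneous Neumann: u'(0) = u'(1/2) = 0. So [u' v]_0^1/2 = 0·v(1/2) − 0·v(0) = 0 for any v; take V = H^1(0, 1/2).
Weak formulation: find u (satisfying any essential BC) such that ∫_0^1/2 u'(x) v'(x) dx = ∫_0^1/2 f v dx for all v ∈ V (homogeneous Neumann, so boundary terms vanish).
Substituting f(x) = -2*x^2 + 2*x - 1/3, the right-hand side is ∫_0^1/2 (-2*x^2 + 2*x - 1/3) v dx.
Compatibility check (pure Neumann): taking v ≡ 1 ∈ V gives 0 = ∫_0^1/2 f dx + (0) − (0), i.e. ∫_0^1/2 f dx must equal u'(0) − u'(1/2) = 0. Indeed ∫_0^1/2 (-2*x^2 + 2*x - 1/3) dx = 0, so the data are compatible. The solution is then unique only up to an additive constant (fix it e.g. by requiring ∫_0^1/2 u dx = 0).


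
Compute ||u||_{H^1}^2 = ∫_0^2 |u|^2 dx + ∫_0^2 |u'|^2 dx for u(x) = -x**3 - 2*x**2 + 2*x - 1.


||u||_{H^1}^2 = 20218/105

The H^1 norm (squared) on an interval (0, L) is
  ||u||_{H^1}^2 = ∫_0^L u(x)^2 dx + ∫_0^L u'(x)^2 dx.
Compute u'(x) = -3*x**2 - 4*x + 2.
Then u(x)^2 = x**6 + 4*x**5 - 6*x**3 + 8*x**2 - 4*x + 1 and u'(x)^2 = 9*x**4 + 24*x**3 + 4*x**2 - 16*x + 4.
Integrate each monomial from 0 to 2 using ∫_0^2 c·x^n dx = c·2^(n+1)/(n+1):
  ∫_0^2 u(x)^2 dx = ∫_0^2 (x^6 + 4*x^5 - 6*x^3 + 8*x^2 - 4*x + 1) dx. Term by term:
    ∫_0^2 x^6 dx = 128/7;  ∫_0^2 4*x^5 dx = 128/3;  ∫_0^2 -6*x^3 dx = -24;
    ∫_0^2 8*x^2 dx = 64/3;  ∫_0^2 -4*x dx = -8;  ∫_0^2 1 dx = 2.
  Sum: 128/7 + 128/3 − 24 + 64/3 − 8 + 2 = 366/7.
  ∫_0^2 u'(x)^2 dx = ∫_0^2 (9*x^4 + 24*x^3 + 4*x^2 - 16*x + 4) dx. Term by term:
    ∫_0^2 9*x^4 dx = 288/5;  ∫_0^2 24*x^3 dx = 96;  ∫_0^2 4*x^2 dx = 32/3;
    ∫_0^2 -16*x dx = -32;  ∫_0^2 4 dx = 8.
  Sum: 288/5 + 96 + 32/3 − 32 + 8 = 2104/15.
Adding: ||u||_{H^1}^2 = 366/7 + 2104/15 = 20218/105.


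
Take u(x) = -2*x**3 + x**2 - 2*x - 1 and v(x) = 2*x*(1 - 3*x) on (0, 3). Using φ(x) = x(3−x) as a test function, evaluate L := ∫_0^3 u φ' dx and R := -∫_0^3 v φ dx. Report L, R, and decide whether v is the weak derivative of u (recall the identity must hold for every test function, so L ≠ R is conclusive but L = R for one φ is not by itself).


LHS = 342/5, RHS = 297/5. No, v is not the weak derivative of u.

u(x) = -2*x**3 + x**2 - 2*x - 1, classical derivative u'(x) = -6*x**2 + 2*x - 2.
φ(x) = x(3−x), so φ'(x) = 3 - 2*x.
Note φ(0) = φ(3) = 0, so the boundary term u·φ vanishes.
LHS = ∫_0^3 u(x) φ'(x) dx = ∫_0^3 (4*x^4 - 8*x^3 + 7*x^2 - 4*x - 3) dx. Term by term:
  ∫_0^3 4*x^4 dx = 972/5;  ∫_0^3 -8*x^3 dx = -162;  ∫_0^3 7*x^2 dx = 63;
  ∫_0^3 -4*x dx = -18;  ∫_0^3 -3 dx = -9.
Sum: 972/5 − 162 + 63 − 18 − 9 = 342/5.
So LHS = 342/5.
∫_0^3 v(x) φ(x) dx = ∫_0^3 (6*x^4 - 20*x^3 + 6*x^2) dx. Term by term:
  ∫_0^3 6*x^4 dx = 1458/5;  ∫_0^3 -20*x^3 dx = -405;  ∫_0^3 6*x^2 dx = 54.
Sum: 1458/5 − 405 + 54 = -297/5.
So RHS = -∫_0^3 v(x) φ(x) dx = 297/5.
LHS − RHS = 9 ≠ 0, so the identity fails.
(For a valid weak derivative the identity must hold for EVERY test function, in particular this one. The failure shows v is NOT the weak derivative of u.)
Correct weak derivative would be u'(x) = -6*x**2 + 2*x - 2.


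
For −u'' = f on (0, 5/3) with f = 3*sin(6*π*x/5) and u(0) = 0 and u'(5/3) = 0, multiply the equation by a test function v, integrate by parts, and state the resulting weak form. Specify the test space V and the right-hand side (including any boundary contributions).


V = {v ∈ H^1(0, 5/3) : v(0) = 0} (test functions vanish at x = 0 where u is specified); weak form: ∫_0^5/3 u'v' dx = ∫_0^5/3 (3*sin(6*π*x/5)) v dx for all v ∈ V.

Multiply both sides by a test function v and integrate from 0 to 5/3:
  ∫_0^5/3 −u''(x) v(x) dx = ∫_0^5/3 f(x) v(x) dx.
Integrate the LHS by parts once:
  ∫_0^5/3 −u'' v dx = −[u'(x) v(x)]_0^5/3 + ∫_0^5/3 u'(x) v'(x) dx.
Thus ∫_0^5/3 u'(x) v'(x) dx = ∫_0^5/3 f(x) v(x) dx + [u'(x) v(x)]_0^5/3.
Choose V so that boundary terms are either known or forced to vanish.
Mixed BC: u(0) = 0 (Dirichlet) and u'(5/3) = 0 (Neumann). Define V = {v ∈ H^1(0, 5/3) : v(0) = 0}. Then [u' v]_0^5/3 = u'(5/3)·v(5/3) − u'(0)·0 = 0.
Weak formulation: find u (satisfying any essential BC) such that ∫_0^5/3 u'(x) v'(x) dx = ∫_0^5/3 f v dx for all v ∈ V (Dirichlet at 0 absorbed into V; the Neumann datum at x = 5/3 is zero, so no boundary term remains).
Substituting f(x) = 3*sin(6*π*x/5), the right-hand side is ∫_0^5/3 (3*sin(6*π*x/5)) v dx.


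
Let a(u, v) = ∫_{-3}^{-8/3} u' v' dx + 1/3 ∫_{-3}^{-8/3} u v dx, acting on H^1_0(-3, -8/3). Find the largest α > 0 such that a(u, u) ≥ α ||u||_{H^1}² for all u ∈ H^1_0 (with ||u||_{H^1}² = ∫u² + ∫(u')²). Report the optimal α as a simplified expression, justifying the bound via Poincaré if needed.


α = (1 + 27*π^2)/(3*(1 + 9*π^2))

Coercivity of a(·,·) on H^1_0(-3, -8/3) means a(u, u) ≥ α ||u||_{H^1}² for every u ∈ H^1_0.
The interval has length L = 1/3, and Poincaré/coercivity depend only on L. Here a(u, u) = ∫(u')² + (1/3)·∫u².
Here 0 < c = 1/3 < 1. The condition a(u,u) ≥ α||u||_{H^1}² reads (1−α)∫(u')² ≥ (α−c)∫u². Any admissible α is ≤ 1 (rapidly oscillating u have ∫u²/∫(u')² → 0), and α = 1 would force 0 ≥ (1−c)∫u², impossible since c < 1; so 1−α > 0. By the sharp Poincaré inequality on H^1_0 of an interval of length L, ∫(u')² ≥ (π/L)²∫u² with equality for the first sine mode sin(π(x−x₀)/L) (x₀ the left endpoint), so the inequality holds for all u iff (1−α)(π/L)² ≥ α − c, i.e. α ≤ ((π/L)² + c)/((π/L)² + 1) = (1 + c(L/π)²)/(1 + (L/π)²). With (π/L)² = 9*π^2 and c = 1/3, the largest admissible constant is α = ((π/L)² + c)/((π/L)² + 1).
Simplifying, α = (1 + 27*π^2)/(3*(1 + 9*π^2)).


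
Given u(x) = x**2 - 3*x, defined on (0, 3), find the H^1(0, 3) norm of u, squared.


||u||_{H^1}^2 = 171/10

The H^1 norm (squared) on an interval (0, L) is
  ||u||_{H^1}^2 = ∫_0^L u(x)^2 dx + ∫_0^L u'(x)^2 dx.
Compute u'(x) = 2*x - 3.
Then u(x)^2 = x**4 - 6*x**3 + 9*x**2 and u'(x)^2 = 4*x**2 - 12*x + 9.
Integrate each monomial from 0 to 3 using ∫_0^3 c·x^n dx = c·3^(n+1)/(n+1):
  ∫_0^3 u(x)^2 dx = ∫_0^3 (x^4 - 6*x^3 + 9*x^2) dx. Term by term:
    ∫_0^3 x^4 dx = 243/5;  ∫_0^3 -6*x^3 dx = -243/2;  ∫_0^3 9*x^2 dx = 81.
  Sum: 243/5 − 243/2 + 81 = 81/10.
  ∫_0^3 u'(x)^2 dx = ∫_0^3 (4*x^2 - 12*x + 9) dx. Term by term:
    ∫_0^3 4*x^2 dx = 36;  ∫_0^3 -12*x dx = -54;  ∫_0^3 9 dx = 27.
  Sum: 36 − 54 + 27 = 9.
Adding: ||u||_{H^1}^2 = 81/10 + 9 = 171/10.


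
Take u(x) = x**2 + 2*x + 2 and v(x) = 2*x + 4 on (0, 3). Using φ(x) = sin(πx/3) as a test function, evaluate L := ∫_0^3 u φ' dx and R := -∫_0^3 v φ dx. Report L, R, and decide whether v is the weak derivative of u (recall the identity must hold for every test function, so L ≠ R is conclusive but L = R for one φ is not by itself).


LHS = -30/π, RHS = -42/π. No, v is not the weak derivative of u.

u(x) = x**2 + 2*x + 2, classical derivative u'(x) = 2*x + 2.
φ(x) = sin(πx/3), so φ'(x) = π*cos(π*x/3)/3.
Note φ(0) = φ(3) = 0, so the boundary term u·φ vanishes.
LHS = ∫_0^3 u(x) φ'(x) dx = ∫_0^3 (π*x^2*cos(π*x/3)/3 + 2*π*x*cos(π*x/3)/3 + 2*π*cos(π*x/3)/3) dx. Term by term:
  ∫_0^3 2*π*cos(π*x/3)/3 dx = 0;  ∫_0^3 π*x^2*cos(π*x/3)/3 dx = -18/π;  ∫_0^3 2*π*x*cos(π*x/3)/3 dx = -12/π.
Sum: 0 − 18/π − 12/π = -30/π.
So LHS = -30/π.
∫_0^3 v(x) φ(x) dx = ∫_0^3 (2*x*sin(π*x/3) + 4*sin(π*x/3)) dx. Term by term:
  ∫_0^3 4*sin(π*x/3) dx = 24/π;  ∫_0^3 2*x*sin(π*x/3) dx = 18/π.
Sum: 24/π + 18/π = 42/π.
So RHS = -∫_0^3 v(x) φ(x) dx = -42/π.
LHS − RHS = 12/π ≠ 0, so the identity fails.
(For a valid weak derivative the identity must hold for EVERY test function, in particular this one. The failure shows v is NOT the weak derivative of u.)
Correct weak derivative would be u'(x) = 2*x + 2.


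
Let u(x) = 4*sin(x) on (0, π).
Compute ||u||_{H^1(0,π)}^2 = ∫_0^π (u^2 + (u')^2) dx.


||u||_{H^1(0,π)}^2 = 16*π

u'(x) = 4*cos(x).
Expand u² and (u')² and integrate term by term on (0, π), using: for integers n ≥ 1, ∫_0^π sin²(nx) dx = ∫_0^π cos²(nx) dx = π/2; for n ≠ n', ∫_0^π sin(nx)sin(n'x) dx = ∫_0^π cos(nx)cos(n'x) dx = 0; and by product-to-sum, ∫_0^π sin(nx)cos(n'x) dx = ½∫_0^π [sin((n+n')x) + sin((n−n')x)] dx, which is 0 when n+n' is even and 2n/(n²−n'²) when n+n' is odd (it need not vanish on (0, π)).
  u² squared terms: (4)²·∫sin(x)² dx = 16·π/2 = 8*π.
  So ∫_0^π u² dx = 8*π.
  (u')² squared terms: (4)²·∫cos(x)² dx = 16·π/2 = 8*π.
  So ∫_0^π (u')² dx = 8*π.
||u||_{H^1}^2 = (8*π) + (8*π) = 16*π.


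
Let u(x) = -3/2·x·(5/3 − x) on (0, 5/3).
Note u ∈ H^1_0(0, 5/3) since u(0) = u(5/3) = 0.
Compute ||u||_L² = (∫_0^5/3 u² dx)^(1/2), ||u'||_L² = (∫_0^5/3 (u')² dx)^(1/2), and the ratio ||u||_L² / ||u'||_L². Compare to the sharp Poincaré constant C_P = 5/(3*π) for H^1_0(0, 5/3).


||u||_L² / ||u'||_L² = sqrt(10)/6 < C_P = 5/(3*π).

u(x) = -3/2·x·(5/3 − x), so u'(x) = 3*x - 5/2.
u(x) = -3/2·x·(5/3 − x) vanishes at x = 0 and x = 5/3, so u ∈ H^1_0(0, 5/3). Differentiate via the product rule and integrate the resulting polynomials term by term.
  ∫_0^5/3 u² dx = ∫_0^5/3 (9*x^4/4 - 15*x^3/2 + 25*x^2/4) dx. Term by term:
    ∫_0^5/3 9*x^4/4 dx = 625/108;  ∫_0^5/3 -15*x^3/2 dx = -3125/216;  ∫_0^5/3 25*x^2/4 dx = 3125/324.
  Sum: 625/108 − 3125/216 + 3125/324 = 625/648.
  ∫_0^5/3 (u')² dx = ∫_0^5/3 (9*x^2 - 15*x + 25/4) dx. Term by term:
    ∫_0^5/3 9*x^2 dx = 125/9;  ∫_0^5/3 -15*x dx = -125/6;  ∫_0^5/3 25/4 dx = 125/12.
  Sum: 125/9 − 125/6 + 125/12 = 125/36.
∫_0^5/3 u² dx = 625/648, so ||u||_L² = 25*sqrt(2)/36.
∫_0^5/3 (u')² dx = 125/36, so ||u'||_L² = 5*sqrt(5)/6.
Ratio ||u||_L² / ||u'||_L² = sqrt(10)/6.
Sharp Poincaré constant on H^1_0(0, 5/3) is C_P = L/π = 5/(3*π), achieved by sin(3*π/5·x).
A polynomial bump cannot attain the sharp Poincaré constant (only the first sine eigenfunction does), so the ratio is strictly less than C_P, consistent with ||u||_L² ≤ C_P ||u'||_L².


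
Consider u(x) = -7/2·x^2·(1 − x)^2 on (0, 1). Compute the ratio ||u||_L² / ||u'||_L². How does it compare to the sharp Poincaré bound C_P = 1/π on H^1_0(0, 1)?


||u||_L² / ||u'||_L² = sqrt(3)/6 < C_P = 1/π.

u(x) = -7/2·x^2·(1 − x)^2, so u'(x) = 7*x*(x*(1 - x) - (x - 1)^2).
u(x) = -7/2·x^2·(1 − x)^2 vanishes at x = 0 and x = 1, so u ∈ H^1_0(0, 1). Differentiate via the product rule and integrate the resulting polynomials term by term.
  ∫_0^1 u² dx = ∫_0^1 (49*x^8/4 - 49*x^7 + 147*x^6/2 - 49*x^5 + 49*x^4/4) dx. Term by term:
    ∫_0^1 49*x^8/4 dx = 49/36;  ∫_0^1 -49*x^7 dx = -49/8;  ∫_0^1 147*x^6/2 dx = 21/2;
    ∫_0^1 -49*x^5 dx = -49/6;  ∫_0^1 49*x^4/4 dx = 49/20.
  Sum: 49/36 − 49/8 + 21/2 − 49/6 + 49/20 = 7/360.
  ∫_0^1 (u')² dx = ∫_0^1 (196*x^6 - 588*x^5 + 637*x^4 - 294*x^3 + 49*x^2) dx. Term by term:
    ∫_0^1 196*x^6 dx = 28;  ∫_0^1 -588*x^5 dx = -98;  ∫_0^1 637*x^4 dx = 637/5;
    ∫_0^1 -294*x^3 dx = -147/2;  ∫_0^1 49*x^2 dx = 49/3.
  Sum: 28 − 98 + 637/5 − 147/2 + 49/3 = 7/30.
∫_0^1 u² dx = 7/360, so ||u||_L² = sqrt(70)/60.
∫_0^1 (u')² dx = 7/30, so ||u'||_L² = sqrt(210)/30.
Ratio ||u||_L² / ||u'||_L² = sqrt(3)/6.
Sharp Poincaré constant on H^1_0(0, 1) is C_P = L/π = 1/π, achieved by sin(π·x).
A polynomial bump cannot attain the sharp Poincaré constant (only the first sine eigenfunction does), so the ratio is strictly less than C_P, consistent with ||u||_L² ≤ C_P ||u'||_L².


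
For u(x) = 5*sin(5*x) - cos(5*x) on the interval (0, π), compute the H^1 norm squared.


||u||_{H^1(0,π)}^2 = 338*π

u'(x) = 5*sin(5*x) + 25*cos(5*x).
Expand u² and (u')² and integrate term by term on (0, π), using: for integers n ≥ 1, ∫_0^π sin²(nx) dx = ∫_0^π cos²(nx) dx = π/2; for n ≠ n', ∫_0^π sin(nx)sin(n'x) dx = ∫_0^π cos(nx)cos(n'x) dx = 0; and by product-to-sum, ∫_0^π sin(nx)cos(n'x) dx = ½∫_0^π [sin((n+n')x) + sin((n−n')x)] dx, which is 0 when n+n' is even and 2n/(n²−n'²) when n+n' is odd (it need not vanish on (0, π)).
  u² squared terms: (-1)²·∫cos(5x)² dx = 1·π/2 = π/2;  (5)²·∫sin(5x)² dx = 25·π/2 = 25*π/2.
  u² cross terms: 2·(-1)·(5)·∫cos(5x)·sin(5x) dx = -10·(0) = 0.
  So ∫_0^π u² dx = π/2 + 25*π/2 + 0 = 13*π.
  (u')² squared terms: (5)²·∫sin(5x)² dx = 25·π/2 = 25*π/2;  (25)²·∫cos(5x)² dx = 625·π/2 = 625*π/2.
  (u')² cross terms: 2·(5)·(25)·∫sin(5x)·cos(5x) dx = 250·(0) = 0.
  So ∫_0^π (u')² dx = 25*π/2 + 625*π/2 + 0 = 325*π.
||u||_{H^1}^2 = (13*π) + (325*π) = 338*π.


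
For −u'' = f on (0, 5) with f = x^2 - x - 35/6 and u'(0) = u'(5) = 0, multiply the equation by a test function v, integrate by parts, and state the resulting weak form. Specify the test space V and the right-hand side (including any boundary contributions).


V = H^1(0, 5) (no boundary constraint on v; u is determined up to an additive constant); weak form: ∫_0^5 u'v' dx = ∫_0^5 (x^2 - x - 35/6) v dx for all v ∈ V.

Multiply both sides by a test function v and integrate from 0 to 5:
  ∫_0^5 −u''(x) v(x) dx = ∫_0^5 f(x) v(x) dx.
Integrate the LHS by parts once:
  ∫_0^5 −u'' v dx = −[u'(x) v(x)]_0^5 + ∫_0^5 u'(x) v'(x) dx.
Thus ∫_0^5 u'(x) v'(x) dx = ∫_0^5 f(x) v(x) dx + [u'(x) v(x)]_0^5.
Choose V so that boundary terms are either known or forced to vanish.
u has homogeneous Neumann: u'(0) = u'(5) = 0. So [u' v]_0^5 = 0·v(5) − 0·v(0) = 0 for any v; take V = H^1(0, 5).
Weak formulation: find u (satisfying any essential BC) such that ∫_0^5 u'(x) v'(x) dx = ∫_0^5 f v dx for all v ∈ V (homogeneous Neumann, so boundary terms vanish).
Substituting f(x) = x^2 - x - 35/6, the right-hand side is ∫_0^5 (x^2 - x - 35/6) v dx.
Compatibility check (pure Neumann): taking v ≡ 1 ∈ V gives 0 = ∫_0^5 f dx + (0) − (0), i.e. ∫_0^5 f dx must equal u'(0) − u'(5) = 0. Indeed ∫_0^5 (x^2 - x - 35/6) dx = 0, so the data are compatible. The solution is then unique only up to an additive constant (fix it e.g. by requiring ∫_0^5 u dx = 0).


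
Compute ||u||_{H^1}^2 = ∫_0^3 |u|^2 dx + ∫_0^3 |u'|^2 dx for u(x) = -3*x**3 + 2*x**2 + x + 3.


||u||_{H^1}^2 = 255063/70

The H^1 norm (squared) on an interval (0, L) is
  ||u||_{H^1}^2 = ∫_0^L u(x)^2 dx + ∫_0^L u'(x)^2 dx.
Compute u'(x) = -9*x**2 + 4*x + 1.
Then u(x)^2 = 9*x**6 - 12*x**5 - 2*x**4 - 14*x**3 + 13*x**2 + 6*x + 9 and u'(x)^2 = 81*x**4 - 72*x**3 - 2*x**2 + 8*x + 1.
Integrate each monomial from 0 to 3 using ∫_0^3 c·x^n dx = c·3^(n+1)/(n+1):
  ∫_0^3 u(x)^2 dx = ∫_0^3 (9*x^6 - 12*x^5 - 2*x^4 - 14*x^3 + 13*x^2 + 6*x + 9) dx. Term by term:
    ∫_0^3 9*x^6 dx = 19683/7;  ∫_0^3 -12*x^5 dx = -1458;  ∫_0^3 -2*x^4 dx = -486/5;
    ∫_0^3 -14*x^3 dx = -567/2;  ∫_0^3 13*x^2 dx = 117;  ∫_0^3 6*x dx = 27;
    ∫_0^3 9 dx = 27.
  Sum: 19683/7 − 1458 − 486/5 − 567/2 + 117 + 27 + 27 = 80091/70.
  ∫_0^3 u'(x)^2 dx = ∫_0^3 (81*x^4 - 72*x^3 - 2*x^2 + 8*x + 1) dx. Term by term:
    ∫_0^3 81*x^4 dx = 19683/5;  ∫_0^3 -72*x^3 dx = -1458;  ∫_0^3 -2*x^2 dx = -18;
    ∫_0^3 8*x dx = 36;  ∫_0^3 1 dx = 3.
  Sum: 19683/5 − 1458 − 18 + 36 + 3 = 12498/5.
Adding: ||u||_{H^1}^2 = 80091/70 + 12498/5 = 255063/70.


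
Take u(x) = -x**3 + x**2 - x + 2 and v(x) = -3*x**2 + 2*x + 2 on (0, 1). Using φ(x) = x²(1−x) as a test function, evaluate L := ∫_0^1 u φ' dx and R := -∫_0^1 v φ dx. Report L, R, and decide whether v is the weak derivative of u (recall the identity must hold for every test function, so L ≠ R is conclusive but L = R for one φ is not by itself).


LHS = 1/12, RHS = -1/6. No, v is not the weak derivative of u.

u(x) = -x**3 + x**2 - x + 2, classical derivative u'(x) = -3*x**2 + 2*x - 1.
φ(x) = x²(1−x), so φ'(x) = x*(2 - 3*x).
Note φ(0) = φ(1) = 0, so the boundary term u·φ vanishes.
LHS = ∫_0^1 u(x) φ'(x) dx = ∫_0^1 (3*x^5 - 5*x^4 + 5*x^3 - 8*x^2 + 4*x) dx. Term by term:
  ∫_0^1 3*x^5 dx = 1/2;  ∫_0^1 -5*x^4 dx = -1;  ∫_0^1 5*x^3 dx = 5/4;
  ∫_0^1 -8*x^2 dx = -8/3;  ∫_0^1 4*x dx = 2.
Sum: 1/2 − 1 + 5/4 − 8/3 + 2 = 1/12.
So LHS = 1/12.
∫_0^1 v(x) φ(x) dx = ∫_0^1 (3*x^5 - 5*x^4 + 2*x^2) dx. Term by term:
  ∫_0^1 3*x^5 dx = 1/2;  ∫_0^1 -5*x^4 dx = -1;  ∫_0^1 2*x^2 dx = 2/3.
Sum: 1/2 − 1 + 2/3 = 1/6.
So RHS = -∫_0^1 v(x) φ(x) dx = -1/6.
LHS − RHS = 1/4 ≠ 0, so the identity fails.
(For a valid weak derivative the identity must hold for EVERY test function, in particular this one. The failure shows v is NOT the weak derivative of u.)
Correct weak derivative would be u'(x) = -3*x**2 + 2*x - 1.


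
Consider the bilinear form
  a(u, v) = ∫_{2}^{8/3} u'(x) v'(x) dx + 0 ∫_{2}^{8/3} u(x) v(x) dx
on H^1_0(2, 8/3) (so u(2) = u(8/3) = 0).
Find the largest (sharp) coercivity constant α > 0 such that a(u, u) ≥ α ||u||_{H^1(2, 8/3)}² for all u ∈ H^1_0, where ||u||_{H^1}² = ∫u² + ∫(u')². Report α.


α = 9*π^2/(4 + 9*π^2)

Coercivity of a(·,·) on H^1_0(2, 8/3) means a(u, u) ≥ α ||u||_{H^1}² for every u ∈ H^1_0.
The interval has length L = 2/3, and Poincaré/coercivity depend only on L. Here a(u, u) = ∫(u')² + (0)·∫u².
Here c = 0, so a(u,u) = ∫(u')² alone. The condition a(u,u) ≥ α||u||_{H^1}² reads (1−α)∫(u')² ≥ (α−c)∫u². Any admissible α is ≤ 1 (rapidly oscillating u have ∫u²/∫(u')² → 0), and α = 1 would force 0 ≥ (1−c)∫u², impossible since c < 1; so 1−α > 0. By the sharp Poincaré inequality on H^1_0 of an interval of length L, ∫(u')² ≥ (π/L)²∫u² with equality for the first sine mode sin(π(x−x₀)/L) (x₀ the left endpoint), so the inequality holds for all u iff (1−α)(π/L)² ≥ α − c, i.e. α ≤ ((π/L)² + c)/((π/L)² + 1) = (1 + c(L/π)²)/(1 + (L/π)²). (Direct route, valid since c ≤ 0: Poincaré gives c∫u² ≥ c(L/π)²∫(u')², so a(u,u) ≥ (1 + c(L/π)²)∫(u')², while ||u||_{H^1}² ≤ (1 + (L/π)²)∫(u')²; dividing yields the same α.) With (π/L)² = 9*π^2/4 and c = 0, the largest admissible constant is α = ((π/L)² + c)/((π/L)² + 1).
Simplifying, α = 9*π^2/(4 + 9*π^2).


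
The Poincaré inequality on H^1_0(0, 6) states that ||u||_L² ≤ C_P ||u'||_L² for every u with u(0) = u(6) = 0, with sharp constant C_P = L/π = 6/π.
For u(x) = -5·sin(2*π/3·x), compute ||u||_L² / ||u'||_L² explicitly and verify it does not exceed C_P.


||u||_L² / ||u'||_L² = 3/(2*π) < C_P = 6/π.

u(x) = -5·sin(2*π/3·x), so u'(x) = -10*π*cos(2*π*x/3)/3.
Writing u(x) = A·sin(kπx/L) with A = -5 and k = 4, use ∫_0^L sin²(kπx/L) dx = L/2 and ∫_0^L cos²(kπx/L) dx = L/2.
u² = 25·sin²(2*π/3·x) and (u')² = 100*π^2/9·cos²(2*π/3·x), and each of sin², cos² integrates to L/2 = 3 over (0, 6).
∫_0^6 u² dx = 75, so ||u||_L² = 5*sqrt(3).
∫_0^6 (u')² dx = 100*π^2/3, so ||u'||_L² = 10*sqrt(3)*π/3.
Ratio ||u||_L² / ||u'||_L² = 3/(2*π).
Sharp Poincaré constant on H^1_0(0, 6) is C_P = L/π = 6/π, achieved by sin(π/6·x).
This is the k = 4 harmonic; the ratio L/(kπ) is strictly less than C_P = L/π, consistent with the sharp inequality ||u||_L² ≤ C_P ||u'||_L².


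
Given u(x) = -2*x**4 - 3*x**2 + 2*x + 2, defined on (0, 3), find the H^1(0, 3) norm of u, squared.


||u||_{H^1}^2 = 1244172/35

The H^1 norm (squared) on an interval (0, L) is
  ||u||_{H^1}^2 = ∫_0^L u(x)^2 dx + ∫_0^L u'(x)^2 dx.
Compute u'(x) = -8*x**3 - 6*x + 2.
Then u(x)^2 = 4*x**8 + 12*x**6 - 8*x**5 + x**4 - 12*x**3 - 8*x**2 + 8*x + 4 and u'(x)^2 = 64*x**6 + 96*x**4 - 32*x**3 + 36*x**2 - 24*x + 4.
Integrate each monomial from 0 to 3 using ∫_0^3 c·x^n dx = c·3^(n+1)/(n+1):
  ∫_0^3 u(x)^2 dx = ∫_0^3 (4*x^8 + 12*x^6 - 8*x^5 + x^4 - 12*x^3 - 8*x^2 + 8*x + 4) dx. Term by term:
    ∫_0^3 4*x^8 dx = 8748;  ∫_0^3 12*x^6 dx = 26244/7;  ∫_0^3 -8*x^5 dx = -972;
    ∫_0^3 x^4 dx = 243/5;  ∫_0^3 -12*x^3 dx = -243;  ∫_0^3 -8*x^2 dx = -72;
    ∫_0^3 8*x dx = 36;  ∫_0^3 4 dx = 12.
  Sum: 8748 + 26244/7 − 972 + 243/5 − 243 − 72 + 36 + 12 = 395736/35.
  ∫_0^3 u'(x)^2 dx = ∫_0^3 (64*x^6 + 96*x^4 - 32*x^3 + 36*x^2 - 24*x + 4) dx. Term by term:
    ∫_0^3 64*x^6 dx = 139968/7;  ∫_0^3 96*x^4 dx = 23328/5;  ∫_0^3 -32*x^3 dx = -648;
    ∫_0^3 36*x^2 dx = 324;  ∫_0^3 -24*x dx = -108;  ∫_0^3 4 dx = 12.
  Sum: 139968/7 + 23328/5 − 648 + 324 − 108 + 12 = 848436/35.
Adding: ||u||_{H^1}^2 = 395736/35 + 848436/35 = 1244172/35.


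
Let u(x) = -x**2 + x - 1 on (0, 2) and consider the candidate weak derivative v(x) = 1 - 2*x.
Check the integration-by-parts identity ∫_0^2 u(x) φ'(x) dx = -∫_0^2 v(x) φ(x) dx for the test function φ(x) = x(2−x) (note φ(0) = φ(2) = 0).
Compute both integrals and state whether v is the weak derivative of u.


LHS = 4/3, RHS = 4/3. Yes, v = u' weakly.

u(x) = -x**2 + x - 1, classical derivative u'(x) = 1 - 2*x.
φ(x) = x(2−x), so φ'(x) = 2 - 2*x.
Note φ(0) = φ(2) = 0, so the boundary term u·φ vanishes.
LHS = ∫_0^2 u(x) φ'(x) dx = ∫_0^2 (2*x^3 - 4*x^2 + 4*x - 2) dx. Term by term:
  ∫_0^2 2*x^3 dx = 8;  ∫_0^2 -4*x^2 dx = -32/3;  ∫_0^2 4*x dx = 8;
  ∫_0^2 -2 dx = -4.
Sum: 8 − 32/3 + 8 − 4 = 4/3.
So LHS = 4/3.
∫_0^2 v(x) φ(x) dx = ∫_0^2 (2*x^3 - 5*x^2 + 2*x) dx. Term by term:
  ∫_0^2 2*x^3 dx = 8;  ∫_0^2 -5*x^2 dx = -40/3;  ∫_0^2 2*x dx = 4.
Sum: 8 − 40/3 + 4 = -4/3.
So RHS = -∫_0^2 v(x) φ(x) dx = 4/3.
LHS = RHS, so the identity holds for this test φ.
Moreover u is smooth here and v(x) = u'(x) = 1 - 2*x pointwise, so the identity holds for every test function. Hence v is the weak derivative of u.


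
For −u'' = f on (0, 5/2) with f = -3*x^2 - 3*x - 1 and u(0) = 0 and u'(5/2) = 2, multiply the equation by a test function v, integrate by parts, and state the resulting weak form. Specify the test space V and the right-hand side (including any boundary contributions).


V = {v ∈ H^1(0, 5/2) : v(0) = 0} (test functions vanish at x = 0 where u is specified); weak form: ∫_0^5/2 u'v' dx = ∫_0^5/2 (-3*x^2 - 3*x - 1) v dx + 2·v(5/2) for all v ∈ V.

Multiply both sides by a test function v and integrate from 0 to 5/2:
  ∫_0^5/2 −u''(x) v(x) dx = ∫_0^5/2 f(x) v(x) dx.
Integrate the LHS by parts once:
  ∫_0^5/2 −u'' v dx = −[u'(x) v(x)]_0^5/2 + ∫_0^5/2 u'(x) v'(x) dx.
Thus ∫_0^5/2 u'(x) v'(x) dx = ∫_0^5/2 f(x) v(x) dx + [u'(x) v(x)]_0^5/2.
Choose V so that boundary terms are either known or forced to vanish.
Mixed BC: u(0) = 0 (Dirichlet) and u'(5/2) = 2 (Neumann). Define V = {v ∈ H^1(0, 5/2) : v(0) = 0}. Then [u' v]_0^5/2 = u'(5/2)·v(5/2) − u'(0)·0 = 2·v(5/2).
Weak formulation: find u (satisfying any essential BC) such that ∫_0^5/2 u'(x) v'(x) dx = ∫_0^5/2 f v dx + 2·v(5/2) for all v ∈ V (Dirichlet at 0 absorbed into V; Neumann datum at x = 5/2 contributes the boundary term).
Substituting f(x) = -3*x^2 - 3*x - 1, the right-hand side is ∫_0^5/2 (-3*x^2 - 3*x - 1) v dx + 2·v(5/2).


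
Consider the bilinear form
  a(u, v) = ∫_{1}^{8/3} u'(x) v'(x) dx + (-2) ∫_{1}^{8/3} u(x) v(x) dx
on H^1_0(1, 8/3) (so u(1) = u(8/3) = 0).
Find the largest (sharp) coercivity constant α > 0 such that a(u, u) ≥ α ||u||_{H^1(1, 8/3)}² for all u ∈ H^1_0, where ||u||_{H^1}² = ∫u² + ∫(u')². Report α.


α = (-50 + 9*π^2)/(25 + 9*π^2)

Coercivity of a(·,·) on H^1_0(1, 8/3) means a(u, u) ≥ α ||u||_{H^1}² for every u ∈ H^1_0.
The interval has length L = 5/3, and Poincaré/coercivity depend only on L. Here a(u, u) = ∫(u')² + (-2)·∫u².
Here c = -2 < 0 with |c| < (π/L)² = 9*π^2/25, so coercivity still holds. The condition a(u,u) ≥ α||u||_{H^1}² reads (1−α)∫(u')² ≥ (α−c)∫u². Any admissible α is ≤ 1 (rapidly oscillating u have ∫u²/∫(u')² → 0), and α = 1 would force 0 ≥ (1−c)∫u², impossible since c < 1; so 1−α > 0. By the sharp Poincaré inequality on H^1_0 of an interval of length L, ∫(u')² ≥ (π/L)²∫u² with equality for the first sine mode sin(π(x−x₀)/L) (x₀ the left endpoint), so the inequality holds for all u iff (1−α)(π/L)² ≥ α − c, i.e. α ≤ ((π/L)² + c)/((π/L)² + 1) = (1 + c(L/π)²)/(1 + (L/π)²). (Direct route, valid since c ≤ 0: Poincaré gives c∫u² ≥ c(L/π)²∫(u')², so a(u,u) ≥ (1 + c(L/π)²)∫(u')², while ||u||_{H^1}² ≤ (1 + (L/π)²)∫(u')²; dividing yields the same α.) With (π/L)² = 9*π^2/25 and c = -2, the largest admissible constant is α = ((π/L)² + c)/((π/L)² + 1).
Simplifying, α = (-50 + 9*π^2)/(25 + 9*π^2).


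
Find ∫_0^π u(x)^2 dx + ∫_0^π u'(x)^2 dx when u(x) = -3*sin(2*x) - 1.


||u||_{H^1(0,π)}^2 = 47*π/2

u'(x) = -6*cos(2*x).
Expand u² and (u')² and integrate term by term on (0, π), using: for integers n ≥ 1, ∫_0^π sin²(nx) dx = ∫_0^π cos²(nx) dx = π/2; for n ≠ n', ∫_0^π sin(nx)sin(n'x) dx = ∫_0^π cos(nx)cos(n'x) dx = 0; and by product-to-sum, ∫_0^π sin(nx)cos(n'x) dx = ½∫_0^π [sin((n+n')x) + sin((n−n')x)] dx, which is 0 when n+n' is even and 2n/(n²−n'²) when n+n' is odd (it need not vanish on (0, π)). For the constant mode: ∫_0^π 1 dx = π, ∫_0^π cos(nx) dx = 0, ∫_0^π sin(nx) dx = (1−(−1)^n)/n.
  u² squared terms: (-1)²·∫1 dx = 1·π = π;  (-3)²·∫sin(2x)² dx = 9·π/2 = 9*π/2.
  u² cross terms: 2·(-1)·(-3)·∫1·sin(2x) dx = 6·(0) = 0.
  So ∫_0^π u² dx = π + 9*π/2 + 0 = 11*π/2.
  (u')² squared terms: (-6)²·∫cos(2x)² dx = 36·π/2 = 18*π.
  So ∫_0^π (u')² dx = 18*π.
||u||_{H^1}^2 = (11*π/2) + (18*π) = 47*π/2.
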